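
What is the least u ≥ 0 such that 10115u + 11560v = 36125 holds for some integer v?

7

Reduce mod 11560: 10115u ≡ 36125 (mod 11560). With g = gcd(10115, 11560) = 1445 dividing 36125, divide through: 7u ≡ 25 (mod 8).
Since gcd(7, 8) = 1, u ≡ 25·(7)⁻¹ ≡ 7 (mod 8). Smallest non-negative: 7.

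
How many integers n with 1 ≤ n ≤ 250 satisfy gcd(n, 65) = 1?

65 = 5·13. Inclusion–exclusion on these primes:
250 − ⌊250/5⌋ − ⌊250/13⌋ + ⌊250/65⌋ = 184

184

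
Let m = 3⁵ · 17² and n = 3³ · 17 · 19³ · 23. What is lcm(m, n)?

max exponent per prime: 3⁵ · 17² · 19³ · 23 = 11078800839

11078800839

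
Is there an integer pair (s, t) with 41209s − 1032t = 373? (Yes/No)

By Bézout, 41209s − 1032t = 373 has integer solutions iff gcd(41209, 1032) | 373.
Euclid: 41209 = 39·1032 + 961; 1032 = 1·961 + 71; 961 = 13·71 + 38; 71 = 1·38 + 33; 38 = 1·33 + 5; 33 = 6·5 + 3; 5 = 1·3 + 2; 3 = 1·2 + 1; 2 = 2·1 + 0. gcd = 1; 373 mod 1 = 0. Yes.

Yes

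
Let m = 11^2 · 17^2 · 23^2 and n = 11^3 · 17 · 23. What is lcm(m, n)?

max exponent per prime: 11^3 · 17^2 · 23^2 = 203484611

203484611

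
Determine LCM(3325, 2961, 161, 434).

3325 = 5² · 7 · 19; 2961 = 3² · 7 · 47; 161 = 7 · 23; 434 = 2 · 7 · 31
lcm takes max exponent of each prime: 2 · 3² · 5² · 7 · 19 · 23 · 31 · 47 = 2005633350

2005633350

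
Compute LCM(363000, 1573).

363000 = 2³ · 3 · 5³ · 11²; 1573 = 11² · 13
max exponents: 2³ · 3 · 5³ · 11² · 13 = 4719000

4719000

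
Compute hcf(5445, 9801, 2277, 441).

gcd(5445, 9801): 9801 = 1·5445 + 4356; 5445 = 1·4356 + 1089; 4356 = 4·1089 + 0 → 1089
gcd(1089, 2277): 2277 = 2·1089 + 99; 1089 = 11·99 + 0 → 99
gcd(99, 441): 441 = 4·99 + 45; 99 = 2·45 + 9; 45 = 5·9 + 0 → 9

9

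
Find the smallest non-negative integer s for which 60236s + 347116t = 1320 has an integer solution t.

Euclid: 347116 = 5·60236 + 45936; 60236 = 1·45936 + 14300; 45936 = 3·14300 + 3036; 14300 = 4·3036 + 2156; 3036 = 1·2156 + 880; 2156 = 2·880 + 396; 880 = 2·396 + 88; 396 = 4·88 + 44; 88 = 2·44 + 0 → gcd = 44; 1320 = 44·30.
Back-substitution yields 60236·(3544) + 347116·(-615) = 44, so one solution is s = 3544·30 = 106320, t = -615·30 = -18450.
Solutions in s differ by 347116/44 = 7889; the one in [0, 7889) is 106320 mod 7889 = 3763.

3763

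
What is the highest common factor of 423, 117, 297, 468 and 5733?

gcd(423, 117): 423 = 3·117 + 72; 117 = 1·72 + 45; 72 = 1·45 + 27; 45 = 1·27 + 18; 27 = 1·18 + 9; 18 = 2·9 + 0 → 9
gcd(9, 297): 297 = 33·9 + 0 → 9
gcd(9, 468): 468 = 52·9 + 0 → 9
gcd(9, 5733): 5733 = 637·9 + 0 → 9

9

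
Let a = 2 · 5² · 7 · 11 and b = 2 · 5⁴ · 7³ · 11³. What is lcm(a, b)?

max exponent per prime: 2 · 5⁴ · 7³ · 11³ = 570666250

570666250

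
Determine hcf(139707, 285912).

139707 = 3² · 19² · 43
285912 = 2³ · 3² · 11 · 19²
Common: 3² · 19² = 3249

3249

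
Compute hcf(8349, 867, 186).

gcd(8349, 867): 8349 = 9·867 + 546; 867 = 1·546 + 321; 546 = 1·321 + 225; 321 = 1·225 + 96; 225 = 2·96 + 33; 96 = 2·33 + 30; 33 = 1·30 + 3; 30 = 10·3 + 0 → 3
gcd(3, 186): 186 = 62·3 + 0 → 3

3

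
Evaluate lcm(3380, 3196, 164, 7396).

204731301580

3380 = 2² · 5 · 13²; 3196 = 2² · 17 · 47; 164 = 2² · 41; 7396 = 2² · 43²
lcm takes max exponent of each prime: 2² · 5 · 13² · 17 · 41 · 43² · 47 = 204731301580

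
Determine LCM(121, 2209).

gcd first: 2209 = 18·121 + 31; 121 = 3·31 + 28; 31 = 1·28 + 3; 28 = 9·3 + 1; 3 = 3·1 + 0 → gcd = 1
lcm = 121·2209/gcd = 267289/1 = 267289

267289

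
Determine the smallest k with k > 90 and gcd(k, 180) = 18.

gcd(k, 180) = 18 forces 18 | k; write k = 18s. Then gcd(18s, 18·10) = 18·gcd(s, 10), so need gcd(s, 10) = 1.
18s > 90 gives s ≥ 6. The least s ≥ 6 coprime to 10 is 7, so k = 18·7 = 126.

126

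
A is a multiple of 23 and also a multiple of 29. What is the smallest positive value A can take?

23 = 23; 29 = 29
max exponents: 23 · 29 = 667

667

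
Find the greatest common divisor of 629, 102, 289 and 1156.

17

629 = 17 · 37; 102 = 2 · 3 · 17; 289 = 17²; 1156 = 2² · 17²
gcd takes min exponent of each prime: 17 = 17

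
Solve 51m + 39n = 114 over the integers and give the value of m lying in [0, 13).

Euclid: 51 = 1·39 + 12; 39 = 3·12 + 3; 12 = 4·3 + 0 → gcd = 3; 114 = 3·38.
Back-substitution yields 51·(-3) + 39·(4) = 3, so one solution is m = -3·38 = -114, n = 4·38 = 152.
Solutions in m differ by 39/3 = 13; the one in [0, 13) is -114 mod 13 = 3.

3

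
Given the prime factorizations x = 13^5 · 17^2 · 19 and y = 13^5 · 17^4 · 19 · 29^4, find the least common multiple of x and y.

max exponent per prime: 13^5 · 17^4 · 19 · 29^4 = 416733141179553367

416733141179553367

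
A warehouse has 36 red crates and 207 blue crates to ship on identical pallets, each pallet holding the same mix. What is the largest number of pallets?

36 = 2² · 3²
207 = 3² · 23
Common: 3² = 9

9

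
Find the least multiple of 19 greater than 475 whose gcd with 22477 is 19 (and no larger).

22477 = 19·1183. Any x with gcd(x, 22477) = 19 is a multiple of 19, say 19s, with s coprime to 1183.
Need s > 475/19, so s ≥ 26. First s ≥ 26 with gcd(s, 1183) = 1 is s = 27. Thus x = 19·27 = 513.

513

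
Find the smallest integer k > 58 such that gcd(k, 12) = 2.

62

gcd(k, 12) = 2 forces 2 | k; write k = 2s. Then gcd(2s, 2·6) = 2·gcd(s, 6), so need gcd(s, 6) = 1.
2s > 58 gives s ≥ 30. The least s ≥ 30 coprime to 6 is 31, so k = 2·31 = 62.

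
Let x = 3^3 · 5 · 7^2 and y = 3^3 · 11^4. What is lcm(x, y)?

max exponent per prime: 3^3 · 5 · 7^2 · 11^4 = 96850215

96850215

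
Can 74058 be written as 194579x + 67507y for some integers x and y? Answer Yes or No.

By Bézout, 194579x + 67507y = 74058 has integer solutions iff gcd(194579, 67507) | 74058.
Euclid: 194579 = 2·67507 + 59565; 67507 = 1·59565 + 7942; 59565 = 7·7942 + 3971; 7942 = 2·3971 + 0. gcd = 3971; 74058 mod 3971 = 2580. No.

No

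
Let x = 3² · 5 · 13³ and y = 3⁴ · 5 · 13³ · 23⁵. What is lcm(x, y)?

5726961456255

max exponent per prime: 3⁴ · 5 · 13³ · 23⁵ = 5726961456255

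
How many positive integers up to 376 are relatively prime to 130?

139

Prime factors of 130: 2, 5, 13. Count integers ≤ 376 divisible by none of them.
By inclusion–exclusion: 376 − ⌊376/2⌋ − ⌊376/5⌋ − ⌊376/13⌋ + ⌊376/10⌋ + ⌊376/26⌋ + ⌊376/65⌋ − ⌊376/130⌋ = 139.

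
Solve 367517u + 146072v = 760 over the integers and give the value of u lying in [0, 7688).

gcd(367517, 146072) = 19 (Euclid: 367517 = 2·146072 + 75373; 146072 = 1·75373 + 70699; 75373 = 1·70699 + 4674; 70699 = 15·4674 + 589; 4674 = 7·589 + 551; 589 = 1·551 + 38; 551 = 14·38 + 19; 38 = 2·19 + 0), and 19 | 760.
Extended Euclid: 367517·(3719) + 146072·(-9357) = 19. Scale by 40: u₀ = 148760.
General solution u = u₀ + 7688t; reducing mod 7688 gives u = 2688 (and v = -6763).

2688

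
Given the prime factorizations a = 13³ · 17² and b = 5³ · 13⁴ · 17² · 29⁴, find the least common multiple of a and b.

729748576656125

max exponent per prime: 5³ · 13⁴ · 17² · 29⁴ = 729748576656125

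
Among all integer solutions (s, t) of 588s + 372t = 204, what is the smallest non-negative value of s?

13

Reduce mod 372: 588s ≡ 204 (mod 372). With g = gcd(588, 372) = 12 dividing 204, divide through: 49s ≡ 17 (mod 31).
Since gcd(49, 31) = 1, s ≡ 17·(49)⁻¹ ≡ 13 (mod 31). Smallest non-negative: 13.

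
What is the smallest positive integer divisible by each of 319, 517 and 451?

319 = 11 · 29; 517 = 11 · 47; 451 = 11 · 41
lcm takes max exponent of each prime: 11 · 29 · 41 · 47 = 614713

614713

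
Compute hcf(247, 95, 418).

gcd(247, 95): 247 = 2·95 + 57; 95 = 1·57 + 38; 57 = 1·38 + 19; 38 = 2·19 + 0 → 19
gcd(19, 418): 418 = 22·19 + 0 → 19

19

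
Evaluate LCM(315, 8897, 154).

315 = 3² · 5 · 7; 8897 = 7 · 31 · 41; 154 = 2 · 7 · 11
lcm takes max exponent of each prime: 2 · 3² · 5 · 7 · 11 · 31 · 41 = 8808030

8808030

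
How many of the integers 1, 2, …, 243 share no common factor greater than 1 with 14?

14 = 2·7. Inclusion–exclusion on these primes:
243 − ⌊243/2⌋ − ⌊243/7⌋ + ⌊243/14⌋ = 105

105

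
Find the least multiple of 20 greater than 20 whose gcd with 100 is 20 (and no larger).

gcd(k, 100) = 20 forces 20 | k; write k = 20s. Then gcd(20s, 20·5) = 20·gcd(s, 5), so need gcd(s, 5) = 1.
20s > 20 gives s ≥ 2. The least s ≥ 2 coprime to 5 is 2, so k = 20·2 = 40.

40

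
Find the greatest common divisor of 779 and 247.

19

Euclid: 779 = 3·247 + 38; 247 = 6·38 + 19; 38 = 2·19 + 0. Last nonzero remainder: 19.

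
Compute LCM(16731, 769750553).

16731 = 3² · 11 · 13²; 769750553 = 11 · 13² · 19² · 31 · 37
max exponents: 3² · 11 · 13² · 19² · 31 · 37 = 6927754977

6927754977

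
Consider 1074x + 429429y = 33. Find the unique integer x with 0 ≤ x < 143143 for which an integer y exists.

Euclid: 429429 = 399·1074 + 903; 1074 = 1·903 + 171; 903 = 5·171 + 48; 171 = 3·48 + 27; 48 = 1·27 + 21; 27 = 1·21 + 6; 21 = 3·6 + 3; 6 = 2·3 + 0 → gcd = 3; 33 = 3·11.
Back-substitution yields 1074·(-62775) + 429429·(157) = 3, so one solution is x = -62775·11 = -690525, y = 157·11 = 1727.
Solutions in x differ by 429429/3 = 143143; the one in [0, 143143) is -690525 mod 143143 = 25190.

25190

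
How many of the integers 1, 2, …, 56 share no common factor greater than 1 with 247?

Prime factors of 247: 13, 19. Count integers ≤ 56 divisible by none of them.
By inclusion–exclusion: 56 − ⌊56/13⌋ − ⌊56/19⌋ + ⌊56/247⌋ = 50.

50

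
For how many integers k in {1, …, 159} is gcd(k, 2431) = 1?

125

Prime factors of 2431: 11, 13, 17. Count integers ≤ 159 divisible by none of them.
By inclusion–exclusion: 159 − ⌊159/11⌋ − ⌊159/13⌋ − ⌊159/17⌋ + ⌊159/143⌋ + ⌊159/187⌋ + ⌊159/221⌋ − ⌊159/2431⌋ = 125.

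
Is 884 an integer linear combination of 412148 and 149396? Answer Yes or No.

Yes

By Bézout, 412148x − 149396y = 884 has integer solutions iff gcd(412148, 149396) | 884.
Euclid: 412148 = 2·149396 + 113356; 149396 = 1·113356 + 36040; 113356 = 3·36040 + 5236; 36040 = 6·5236 + 4624; 5236 = 1·4624 + 612; 4624 = 7·612 + 340; 612 = 1·340 + 272; 340 = 1·272 + 68; 272 = 4·68 + 0. gcd = 68; 884 mod 68 = 0. Yes.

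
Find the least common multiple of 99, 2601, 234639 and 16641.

1379201237469

99 = 3² · 11; 2601 = 3² · 17²; 234639 = 3² · 29² · 31; 16641 = 3² · 43²
lcm takes max exponent of each prime: 3² · 11 · 17² · 29² · 31 · 43² = 1379201237469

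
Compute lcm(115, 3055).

70265

gcd first: 3055 = 26·115 + 65; 115 = 1·65 + 50; 65 = 1·50 + 15; 50 = 3·15 + 5; 15 = 3·5 + 0 → gcd = 5
lcm = 115·3055/gcd = 351325/5 = 70265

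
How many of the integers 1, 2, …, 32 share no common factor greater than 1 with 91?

26

91 = 7·13. Inclusion–exclusion on these primes:
32 − ⌊32/7⌋ − ⌊32/13⌋ + ⌊32/91⌋ = 26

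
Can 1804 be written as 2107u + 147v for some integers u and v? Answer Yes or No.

No

By Bézout, 2107u + 147v = 1804 has integer solutions iff gcd(2107, 147) | 1804.
Euclid: 2107 = 14·147 + 49; 147 = 3·49 + 0. gcd = 49; 1804 mod 49 = 40. No.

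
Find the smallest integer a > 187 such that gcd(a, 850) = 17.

850 = 17·50. Any a with gcd(a, 850) = 17 is a multiple of 17, say 17s, with s coprime to 50.
Need s > 187/17, so s ≥ 12. First s ≥ 12 with gcd(s, 50) = 1 is s = 13. Thus a = 17·13 = 221.

221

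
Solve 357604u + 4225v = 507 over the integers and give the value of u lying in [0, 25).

Reduce mod 4225: 357604u ≡ 507 (mod 4225). With g = gcd(357604, 4225) = 169 dividing 507, divide through: 2116u ≡ 3 (mod 25).
Since gcd(2116, 25) = 1, u ≡ 3·(2116)⁻¹ ≡ 8 (mod 25). Smallest non-negative: 8.

8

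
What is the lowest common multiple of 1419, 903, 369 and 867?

lcm(1419, 903) = 1419·903/gcd = 1281357/129 = 9933
lcm(9933, 369) = 9933·369/gcd = 3665277/3 = 1221759
lcm(1221759, 867) = 1221759·867/gcd = 1059265053/3 = 353088351

353088351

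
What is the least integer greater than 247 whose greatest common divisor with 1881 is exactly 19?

266

Multiples of 19 above 247: 19·14, 19·15, … . Need the cofactor coprime to 1881/19 = 99.
Checking s = 14, 15, … the first with gcd(s, 99) = 1 is s = 14, giving 266.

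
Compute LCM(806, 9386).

290966

gcd first: 9386 = 11·806 + 520; 806 = 1·520 + 286; 520 = 1·286 + 234; 286 = 1·234 + 52; 234 = 4·52 + 26; 52 = 2·26 + 0 → gcd = 26
lcm = 806·9386/gcd = 7565116/26 = 290966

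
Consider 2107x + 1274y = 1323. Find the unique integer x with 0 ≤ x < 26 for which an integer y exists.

23

Reduce mod 1274: 2107x ≡ 1323 (mod 1274). With g = gcd(2107, 1274) = 49 dividing 1323, divide through: 43x ≡ 27 (mod 26).
Since gcd(43, 26) = 1, x ≡ 27·(43)⁻¹ ≡ 23 (mod 26). Smallest non-negative: 23.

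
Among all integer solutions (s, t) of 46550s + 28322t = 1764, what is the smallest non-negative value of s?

84

Euclid: 46550 = 1·28322 + 18228; 28322 = 1·18228 + 10094; 18228 = 1·10094 + 8134; 10094 = 1·8134 + 1960; 8134 = 4·1960 + 294; 1960 = 6·294 + 196; 294 = 1·196 + 98; 196 = 2·98 + 0 → gcd = 98; 1764 = 98·18.
Back-substitution yields 46550·(101) + 28322·(-166) = 98, so one solution is s = 101·18 = 1818, t = -166·18 = -2988.
Solutions in s differ by 28322/98 = 289; the one in [0, 289) is 1818 mod 289 = 84.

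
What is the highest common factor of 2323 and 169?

1

Euclid: 2323 = 13·169 + 126; 169 = 1·126 + 43; 126 = 2·43 + 40; 43 = 1·40 + 3; 40 = 13·3 + 1; 3 = 3·1 + 0. Last nonzero remainder: 1.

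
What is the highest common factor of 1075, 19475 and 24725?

25

1075 = 5² · 43; 19475 = 5² · 19 · 41; 24725 = 5² · 23 · 43
gcd takes min exponent of each prime: 5² = 25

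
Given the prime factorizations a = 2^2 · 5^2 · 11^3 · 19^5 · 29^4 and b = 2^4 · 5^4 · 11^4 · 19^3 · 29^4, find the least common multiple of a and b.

256407507504069790000

max exponent per prime: 2^4 · 5^4 · 11^4 · 19^5 · 29^4 = 256407507504069790000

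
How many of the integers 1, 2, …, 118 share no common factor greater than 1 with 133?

Prime factors of 133: 7, 19. Count integers ≤ 118 divisible by none of them.
By inclusion–exclusion: 118 − ⌊118/7⌋ − ⌊118/19⌋ + ⌊118/133⌋ = 96.

96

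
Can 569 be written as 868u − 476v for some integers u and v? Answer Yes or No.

gcd(868, 476): 868 = 1·476 + 392; 476 = 1·392 + 84; 392 = 4·84 + 56; 84 = 1·56 + 28; 56 = 2·28 + 0 → 28
28 does not divide 569, so a solution does not exist.

No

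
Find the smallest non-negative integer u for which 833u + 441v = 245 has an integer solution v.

Reduce mod 441: 833u ≡ 245 (mod 441). With g = gcd(833, 441) = 49 dividing 245, divide through: 17u ≡ 5 (mod 9).
Since gcd(17, 9) = 1, u ≡ 5·(17)⁻¹ ≡ 4 (mod 9). Smallest non-negative: 4.

4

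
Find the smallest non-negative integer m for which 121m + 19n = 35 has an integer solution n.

Reduce mod 19: 121m ≡ 35 (mod 19). With g = gcd(121, 19) = 1 dividing 35, divide through: 121m ≡ 35 (mod 19).
Since gcd(121, 19) = 1, m ≡ 35·(121)⁻¹ ≡ 5 (mod 19). Smallest non-negative: 5.

5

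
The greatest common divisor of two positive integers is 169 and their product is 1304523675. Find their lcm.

Since gcd(p,q)·lcm(p,q) = pq, lcm = 1304523675/169 = 7719075.

7719075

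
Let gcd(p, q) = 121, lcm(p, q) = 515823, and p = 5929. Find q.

10527

p·q = gcd·lcm = 121·515823 = 62414583, so q = 62414583/5929 = 10527.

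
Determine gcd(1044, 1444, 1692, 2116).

gcd(1044, 1444): 1444 = 1·1044 + 400; 1044 = 2·400 + 244; 400 = 1·244 + 156; 244 = 1·156 + 88; 156 = 1·88 + 68; 88 = 1·68 + 20; 68 = 3·20 + 8; 20 = 2·8 + 4; 8 = 2·4 + 0 → 4
gcd(4, 1692): 1692 = 423·4 + 0 → 4
gcd(4, 2116): 2116 = 529·4 + 0 → 4

4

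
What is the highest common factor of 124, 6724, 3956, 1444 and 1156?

4

gcd(124, 6724): 6724 = 54·124 + 28; 124 = 4·28 + 12; 28 = 2·12 + 4; 12 = 3·4 + 0 → 4
gcd(4, 3956): 3956 = 989·4 + 0 → 4
gcd(4, 1444): 1444 = 361·4 + 0 → 4
gcd(4, 1156): 1156 = 289·4 + 0 → 4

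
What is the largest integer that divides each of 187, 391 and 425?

17

gcd(187, 391): 391 = 2·187 + 17; 187 = 11·17 + 0 → 17
gcd(17, 425): 425 = 25·17 + 0 → 17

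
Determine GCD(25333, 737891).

Euclid: 737891 = 29·25333 + 3234; 25333 = 7·3234 + 2695; 3234 = 1·2695 + 539; 2695 = 5·539 + 0. Last nonzero remainder: 539.

539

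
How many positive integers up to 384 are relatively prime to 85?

290

85 = 5·17. Inclusion–exclusion on these primes:
384 − ⌊384/5⌋ − ⌊384/17⌋ + ⌊384/85⌋ = 290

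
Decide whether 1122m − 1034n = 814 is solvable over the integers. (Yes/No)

Yes

gcd(1122, 1034): 1122 = 1·1034 + 88; 1034 = 11·88 + 66; 88 = 1·66 + 22; 66 = 3·22 + 0 → 22
22 divides 814, so a solution exists.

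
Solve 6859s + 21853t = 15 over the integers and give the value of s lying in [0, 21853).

5977

Euclid: 21853 = 3·6859 + 1276; 6859 = 5·1276 + 479; 1276 = 2·479 + 318; 479 = 1·318 + 161; 318 = 1·161 + 157; 161 = 1·157 + 4; 157 = 39·4 + 1; 4 = 4·1 + 0 → gcd = 1; 15 = 1·15.
Back-substitution yields 6859·(-5429) + 21853·(1704) = 1, so one solution is s = -5429·15 = -81435, t = 1704·15 = 25560.
Solutions in s differ by 21853/1 = 21853; the one in [0, 21853) is -81435 mod 21853 = 5977.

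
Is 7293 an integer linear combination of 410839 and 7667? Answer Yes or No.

By Bézout, 410839x − 7667y = 7293 has integer solutions iff gcd(410839, 7667) | 7293.
Euclid: 410839 = 53·7667 + 4488; 7667 = 1·4488 + 3179; 4488 = 1·3179 + 1309; 3179 = 2·1309 + 561; 1309 = 2·561 + 187; 561 = 3·187 + 0. gcd = 187; 7293 mod 187 = 0. Yes.

Yes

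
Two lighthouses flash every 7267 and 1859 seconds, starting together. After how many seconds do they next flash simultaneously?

79937

7267 = 13² · 43; 1859 = 11 · 13²
max exponents: 11 · 13² · 43 = 79937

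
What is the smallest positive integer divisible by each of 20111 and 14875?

gcd first: 20111 = 1·14875 + 5236; 14875 = 2·5236 + 4403; 5236 = 1·4403 + 833; 4403 = 5·833 + 238; 833 = 3·238 + 119; 238 = 2·119 + 0 → gcd = 119
lcm = 20111·14875/gcd = 299151125/119 = 2513875

2513875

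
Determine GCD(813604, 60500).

Euclid: 813604 = 13·60500 + 27104; 60500 = 2·27104 + 6292; 27104 = 4·6292 + 1936; 6292 = 3·1936 + 484; 1936 = 4·484 + 0. Last nonzero remainder: 484.

484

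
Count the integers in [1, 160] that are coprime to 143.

Prime factors of 143: 11, 13. Count integers ≤ 160 divisible by none of them.
By inclusion–exclusion: 160 − ⌊160/11⌋ − ⌊160/13⌋ + ⌊160/143⌋ = 135.

135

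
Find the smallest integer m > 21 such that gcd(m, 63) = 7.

28

gcd(m, 63) = 7 forces 7 | m; write m = 7s. Then gcd(7s, 7·9) = 7·gcd(s, 9), so need gcd(s, 9) = 1.
7s > 21 gives s ≥ 4. The least s ≥ 4 coprime to 9 is 4, so m = 7·4 = 28.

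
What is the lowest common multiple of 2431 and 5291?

89947

gcd first: 5291 = 2·2431 + 429; 2431 = 5·429 + 286; 429 = 1·286 + 143; 286 = 2·143 + 0 → gcd = 143
lcm = 2431·5291/gcd = 12862421/143 = 89947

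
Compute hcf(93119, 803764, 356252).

93119 = 13² · 19 · 29; 803764 = 2² · 13² · 29 · 41; 356252 = 2² · 13² · 17 · 31
gcd takes min exponent of each prime: 13² = 169

169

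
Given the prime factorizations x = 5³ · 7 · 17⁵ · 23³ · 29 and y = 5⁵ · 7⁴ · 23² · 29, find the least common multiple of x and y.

max exponent per prime: 5⁵ · 7⁴ · 17⁵ · 23³ · 29 = 3758965109018284375

3758965109018284375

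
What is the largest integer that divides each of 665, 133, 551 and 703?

665 = 5 · 7 · 19; 133 = 7 · 19; 551 = 19 · 29; 703 = 19 · 37
gcd takes min exponent of each prime: 19 = 19

19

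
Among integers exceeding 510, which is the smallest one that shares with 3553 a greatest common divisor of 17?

gcd(a, 3553) = 17 forces 17 | a; write a = 17s. Then gcd(17s, 17·209) = 17·gcd(s, 209), so need gcd(s, 209) = 1.
17s > 510 gives s ≥ 31. The least s ≥ 31 coprime to 209 is 31, so a = 17·31 = 527.

527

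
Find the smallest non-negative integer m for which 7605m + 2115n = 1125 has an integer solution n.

16

gcd(7605, 2115) = 45 (Euclid: 7605 = 3·2115 + 1260; 2115 = 1·1260 + 855; 1260 = 1·855 + 405; 855 = 2·405 + 45; 405 = 9·45 + 0), and 45 | 1125.
Extended Euclid: 7605·(-5) + 2115·(18) = 45. Scale by 25: m₀ = -125.
General solution m = m₀ + 47t; reducing mod 47 gives m = 16 (and n = -57).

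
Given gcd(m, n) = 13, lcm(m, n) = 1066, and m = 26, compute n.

Using mn = gcd(m,n)·lcm(m,n) = 13·1066 = 13858, we get n = 13858/26 = 533.

533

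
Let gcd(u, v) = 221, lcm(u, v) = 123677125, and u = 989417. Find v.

u·v = gcd·lcm = 221·123677125 = 27332644625, so v = 27332644625/989417 = 27625.

27625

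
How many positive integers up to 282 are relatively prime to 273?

149

Prime factors of 273: 3, 7, 13. Count integers ≤ 282 divisible by none of them.
By inclusion–exclusion: 282 − ⌊282/3⌋ − ⌊282/7⌋ − ⌊282/13⌋ + ⌊282/21⌋ + ⌊282/39⌋ + ⌊282/91⌋ − ⌊282/273⌋ = 149.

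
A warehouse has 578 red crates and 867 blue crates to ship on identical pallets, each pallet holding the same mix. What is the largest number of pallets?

Euclid: 867 = 1·578 + 289; 578 = 2·289 + 0. Last nonzero remainder: 289.

289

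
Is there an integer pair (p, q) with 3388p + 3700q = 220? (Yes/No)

By Bézout, 3388p + 3700q = 220 has integer solutions iff gcd(3388, 3700) | 220.
Euclid: 3700 = 1·3388 + 312; 3388 = 10·312 + 268; 312 = 1·268 + 44; 268 = 6·44 + 4; 44 = 11·4 + 0. gcd = 4; 220 mod 4 = 0. Yes.

Yes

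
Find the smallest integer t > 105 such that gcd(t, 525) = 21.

gcd(t, 525) = 21 forces 21 | t; write t = 21s. Then gcd(21s, 21·25) = 21·gcd(s, 25), so need gcd(s, 25) = 1.
21s > 105 gives s ≥ 6. The least s ≥ 6 coprime to 25 is 6, so t = 21·6 = 126.

126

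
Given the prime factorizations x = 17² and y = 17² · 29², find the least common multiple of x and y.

243049

max exponent per prime: 17² · 29² = 243049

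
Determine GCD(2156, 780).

4

2156 = 2² · 7² · 11
780 = 2² · 3 · 5 · 13
Common: 2² = 4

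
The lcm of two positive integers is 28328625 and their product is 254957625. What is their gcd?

gcd·lcm = product, so gcd = 254957625/28328625 = 9.

9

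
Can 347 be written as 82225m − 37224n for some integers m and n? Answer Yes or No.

gcd(82225, 37224): 82225 = 2·37224 + 7777; 37224 = 4·7777 + 6116; 7777 = 1·6116 + 1661; 6116 = 3·1661 + 1133; 1661 = 1·1133 + 528; 1133 = 2·528 + 77; 528 = 6·77 + 66; 77 = 1·66 + 11; 66 = 6·11 + 0 → 11
11 does not divide 347, so a solution does not exist.

No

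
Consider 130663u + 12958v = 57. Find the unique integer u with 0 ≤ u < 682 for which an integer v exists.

Reduce mod 12958: 130663u ≡ 57 (mod 12958). With g = gcd(130663, 12958) = 19 dividing 57, divide through: 6877u ≡ 3 (mod 682).
Since gcd(6877, 682) = 1, u ≡ 3·(6877)⁻¹ ≡ 359 (mod 682). Smallest non-negative: 359.

359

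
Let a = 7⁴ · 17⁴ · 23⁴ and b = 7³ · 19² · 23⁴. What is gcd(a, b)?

95985463

min exponent per shared prime: 7³ · 23⁴ = 95985463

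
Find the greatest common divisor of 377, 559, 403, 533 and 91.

377 = 13 · 29; 559 = 13 · 43; 403 = 13 · 31; 533 = 13 · 41; 91 = 7 · 13
gcd takes min exponent of each prime: 13 = 13

13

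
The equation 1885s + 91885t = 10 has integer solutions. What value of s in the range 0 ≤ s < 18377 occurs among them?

gcd(1885, 91885) = 5 (Euclid: 91885 = 48·1885 + 1405; 1885 = 1·1405 + 480; 1405 = 2·480 + 445; 480 = 1·445 + 35; 445 = 12·35 + 25; 35 = 1·25 + 10; 25 = 2·10 + 5; 10 = 2·5 + 0), and 5 | 10.
Extended Euclid: 1885·(-7848) + 91885·(161) = 5. Scale by 2: s₀ = -15696.
General solution s = s₀ + 18377k; reducing mod 18377 gives s = 2681 (and t = -55).

2681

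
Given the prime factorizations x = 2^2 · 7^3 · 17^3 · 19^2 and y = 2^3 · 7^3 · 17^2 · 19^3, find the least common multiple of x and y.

92468044648

max exponent per prime: 2^3 · 7^3 · 17^3 · 19^3 = 92468044648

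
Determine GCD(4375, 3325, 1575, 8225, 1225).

gcd(4375, 3325): 4375 = 1·3325 + 1050; 3325 = 3·1050 + 175; 1050 = 6·175 + 0 → 175
gcd(175, 1575): 1575 = 9·175 + 0 → 175
gcd(175, 8225): 8225 = 47·175 + 0 → 175
gcd(175, 1225): 1225 = 7·175 + 0 → 175

175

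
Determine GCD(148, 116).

148 = 2² · 37
116 = 2² · 29
Common: 2² = 4

4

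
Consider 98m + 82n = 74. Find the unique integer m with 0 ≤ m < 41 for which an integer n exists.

Euclid: 98 = 1·82 + 16; 82 = 5·16 + 2; 16 = 8·2 + 0 → gcd = 2; 74 = 2·37.
Back-substitution yields 98·(-5) + 82·(6) = 2, so one solution is m = -5·37 = -185, n = 6·37 = 222.
Solutions in m differ by 82/2 = 41; the one in [0, 41) is -185 mod 41 = 20.

20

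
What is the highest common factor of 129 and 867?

3

129 = 3 · 43
867 = 3 · 17²
Common: 3 = 3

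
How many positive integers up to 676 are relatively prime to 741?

394

741 = 3·13·19. Inclusion–exclusion on these primes:
676 − ⌊676/3⌋ − ⌊676/13⌋ − ⌊676/19⌋ + ⌊676/39⌋ + ⌊676/57⌋ + ⌊676/247⌋ − ⌊676/741⌋ = 394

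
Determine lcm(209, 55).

1045

209 = 11 · 19; 55 = 5 · 11
max exponents: 5 · 11 · 19 = 1045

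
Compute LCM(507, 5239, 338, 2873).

534378

507 = 3 · 13²; 5239 = 13² · 31; 338 = 2 · 13²; 2873 = 13² · 17
lcm takes max exponent of each prime: 2 · 3 · 13² · 17 · 31 = 534378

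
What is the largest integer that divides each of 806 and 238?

806 = 2 · 13 · 31
238 = 2 · 7 · 17
Common: 2 = 2

2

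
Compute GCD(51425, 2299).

51425 = 5² · 11² · 17
2299 = 11² · 19
Common: 11² = 121

121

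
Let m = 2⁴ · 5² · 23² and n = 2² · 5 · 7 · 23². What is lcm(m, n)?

1481200

max exponent per prime: 2⁴ · 5² · 7 · 23² = 1481200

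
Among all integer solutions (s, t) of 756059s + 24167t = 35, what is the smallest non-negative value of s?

5285

Euclid: 756059 = 31·24167 + 6882; 24167 = 3·6882 + 3521; 6882 = 1·3521 + 3361; 3521 = 1·3361 + 160; 3361 = 21·160 + 1; 160 = 160·1 + 0 → gcd = 1; 35 = 1·35.
Back-substitution yields 756059·(151) + 24167·(-4724) = 1, so one solution is s = 151·35 = 5285, t = -4724·35 = -165340.
Solutions in s differ by 24167/1 = 24167; the one in [0, 24167) is 5285 mod 24167 = 5285.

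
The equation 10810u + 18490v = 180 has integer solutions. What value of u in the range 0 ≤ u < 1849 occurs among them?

gcd(10810, 18490) = 10 (Euclid: 18490 = 1·10810 + 7680; 10810 = 1·7680 + 3130; 7680 = 2·3130 + 1420; 3130 = 2·1420 + 290; 1420 = 4·290 + 260; 290 = 1·260 + 30; 260 = 8·30 + 20; 30 = 1·20 + 10; 20 = 2·10 + 0), and 10 | 180.
Extended Euclid: 10810·(638) + 18490·(-373) = 10. Scale by 18: u₀ = 11484.
General solution u = u₀ + 1849t; reducing mod 1849 gives u = 390 (and v = -228).

390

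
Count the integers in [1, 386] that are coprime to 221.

336

221 = 13·17. Inclusion–exclusion on these primes:
386 − ⌊386/13⌋ − ⌊386/17⌋ + ⌊386/221⌋ = 336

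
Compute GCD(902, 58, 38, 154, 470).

2

gcd(902, 58): 902 = 15·58 + 32; 58 = 1·32 + 26; 32 = 1·26 + 6; 26 = 4·6 + 2; 6 = 3·2 + 0 → 2
gcd(2, 38): 38 = 19·2 + 0 → 2
gcd(2, 154): 154 = 77·2 + 0 → 2
gcd(2, 470): 470 = 235·2 + 0 → 2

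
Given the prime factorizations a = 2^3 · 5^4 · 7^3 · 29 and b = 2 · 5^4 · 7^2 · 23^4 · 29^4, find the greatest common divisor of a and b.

1776250

min exponent per shared prime: 2 · 5^4 · 7^2 · 29 = 1776250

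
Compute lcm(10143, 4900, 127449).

293132700

10143 = 3² · 7² · 23; 4900 = 2² · 5² · 7²; 127449 = 3² · 7² · 17²
lcm takes max exponent of each prime: 2² · 3² · 5² · 7² · 17² · 23 = 293132700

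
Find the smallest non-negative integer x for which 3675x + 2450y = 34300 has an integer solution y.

Euclid: 3675 = 1·2450 + 1225; 2450 = 2·1225 + 0 → gcd = 1225; 34300 = 1225·28.
Back-substitution yields 3675·(1) + 2450·(-1) = 1225, so one solution is x = 1·28 = 28, y = -1·28 = -28.
Solutions in x differ by 2450/1225 = 2; the one in [0, 2) is 28 mod 2 = 0.

0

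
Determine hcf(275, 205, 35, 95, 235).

5

gcd(275, 205): 275 = 1·205 + 70; 205 = 2·70 + 65; 70 = 1·65 + 5; 65 = 13·5 + 0 → 5
gcd(5, 35): 35 = 7·5 + 0 → 5
gcd(5, 95): 95 = 19·5 + 0 → 5
gcd(5, 235): 235 = 47·5 + 0 → 5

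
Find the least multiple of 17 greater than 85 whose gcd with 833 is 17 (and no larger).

gcd(a, 833) = 17 forces 17 | a; write a = 17s. Then gcd(17s, 17·49) = 17·gcd(s, 49), so need gcd(s, 49) = 1.
17s > 85 gives s ≥ 6. The least s ≥ 6 coprime to 49 is 6, so a = 17·6 = 102.

102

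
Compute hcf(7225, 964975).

25

7225 = 5² · 17²
964975 = 5² · 11³ · 29
Common: 5² = 25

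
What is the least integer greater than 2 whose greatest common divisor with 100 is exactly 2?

gcd(m, 100) = 2 forces 2 | m; write m = 2s. Then gcd(2s, 2·50) = 2·gcd(s, 50), so need gcd(s, 50) = 1.
2s > 2 gives s ≥ 2. The least s ≥ 2 coprime to 50 is 3, so m = 2·3 = 6.

6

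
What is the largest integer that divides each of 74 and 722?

2

Euclid: 722 = 9·74 + 56; 74 = 1·56 + 18; 56 = 3·18 + 2; 18 = 9·2 + 0. Last nonzero remainder: 2.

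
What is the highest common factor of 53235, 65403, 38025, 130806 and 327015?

53235 = 3² · 5 · 7 · 13²; 65403 = 3² · 13² · 43; 38025 = 3² · 5² · 13²; 130806 = 2 · 3² · 13² · 43; 327015 = 3² · 5 · 13² · 43
gcd takes min exponent of each prime: 3² · 13² = 1521

1521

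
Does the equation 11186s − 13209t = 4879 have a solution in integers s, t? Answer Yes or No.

gcd(11186, 13209): 13209 = 1·11186 + 2023; 11186 = 5·2023 + 1071; 2023 = 1·1071 + 952; 1071 = 1·952 + 119; 952 = 8·119 + 0 → 119
119 divides 4879, so a solution exists.

Yes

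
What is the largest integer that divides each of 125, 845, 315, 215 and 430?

5

125 = 5³; 845 = 5 · 13²; 315 = 3² · 5 · 7; 215 = 5 · 43; 430 = 2 · 5 · 43
gcd takes min exponent of each prime: 5 = 5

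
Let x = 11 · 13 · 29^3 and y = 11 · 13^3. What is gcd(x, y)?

min exponent per shared prime: 11 · 13 = 143

143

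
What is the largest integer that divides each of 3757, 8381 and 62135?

3757 = 13 · 17²; 8381 = 17² · 29; 62135 = 5 · 17² · 43
gcd takes min exponent of each prime: 17² = 289

289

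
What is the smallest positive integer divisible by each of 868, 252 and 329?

367164

868 = 2² · 7 · 31; 252 = 2² · 3² · 7; 329 = 7 · 47
lcm takes max exponent of each prime: 2² · 3² · 7 · 31 · 47 = 367164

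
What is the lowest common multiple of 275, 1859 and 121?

511225

275 = 5² · 11; 1859 = 11 · 13²; 121 = 11²
lcm takes max exponent of each prime: 5² · 11² · 13² = 511225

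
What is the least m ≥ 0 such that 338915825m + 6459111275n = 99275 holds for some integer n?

666864

Reduce mod 6459111275: 338915825m ≡ 99275 (mod 6459111275). With g = gcd(338915825, 6459111275) = 9025 dividing 99275, divide through: 37553m ≡ 11 (mod 715691).
Since gcd(37553, 715691) = 1, m ≡ 11·(37553)⁻¹ ≡ 666864 (mod 715691). Smallest non-negative: 666864.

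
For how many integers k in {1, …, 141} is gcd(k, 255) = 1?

70

255 = 3·5·17. Inclusion–exclusion on these primes:
141 − ⌊141/3⌋ − ⌊141/5⌋ − ⌊141/17⌋ + ⌊141/15⌋ + ⌊141/51⌋ + ⌊141/85⌋ − ⌊141/255⌋ = 70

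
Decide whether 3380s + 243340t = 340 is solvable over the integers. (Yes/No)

gcd(3380, 243340): 243340 = 71·3380 + 3360; 3380 = 1·3360 + 20; 3360 = 168·20 + 0 → 20
20 divides 340, so a solution exists.

Yes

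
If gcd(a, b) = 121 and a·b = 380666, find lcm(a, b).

3146

For any two positive integers, gcd × lcm equals their product. Hence lcm = 380666 / 121 = 3146.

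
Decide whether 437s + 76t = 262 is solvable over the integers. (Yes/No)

No

gcd(437, 76): 437 = 5·76 + 57; 76 = 1·57 + 19; 57 = 3·19 + 0 → 19
19 does not divide 262, so a solution does not exist.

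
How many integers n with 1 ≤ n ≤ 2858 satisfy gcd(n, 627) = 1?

627 = 3·11·19. Inclusion–exclusion on these primes:
2858 − ⌊2858/3⌋ − ⌊2858/11⌋ − ⌊2858/19⌋ + ⌊2858/33⌋ + ⌊2858/57⌋ + ⌊2858/209⌋ − ⌊2858/627⌋ = 1642

1642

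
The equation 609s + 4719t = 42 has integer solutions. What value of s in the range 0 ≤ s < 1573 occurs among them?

434

Euclid: 4719 = 7·609 + 456; 609 = 1·456 + 153; 456 = 2·153 + 150; 153 = 1·150 + 3; 150 = 50·3 + 0 → gcd = 3; 42 = 3·14.
Back-substitution yields 609·(31) + 4719·(-4) = 3, so one solution is s = 31·14 = 434, t = -4·14 = -56.
Solutions in s differ by 4719/3 = 1573; the one in [0, 1573) is 434 mod 1573 = 434.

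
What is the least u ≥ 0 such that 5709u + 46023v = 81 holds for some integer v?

12979

gcd(5709, 46023) = 3 (Euclid: 46023 = 8·5709 + 351; 5709 = 16·351 + 93; 351 = 3·93 + 72; 93 = 1·72 + 21; 72 = 3·21 + 9; 21 = 2·9 + 3; 9 = 3·3 + 0), and 3 | 81.
Extended Euclid: 5709·(4458) + 46023·(-553) = 3. Scale by 27: u₀ = 120366.
General solution u = u₀ + 15341t; reducing mod 15341 gives u = 12979 (and v = -1610).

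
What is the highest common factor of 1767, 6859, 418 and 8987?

gcd(1767, 6859): 6859 = 3·1767 + 1558; 1767 = 1·1558 + 209; 1558 = 7·209 + 95; 209 = 2·95 + 19; 95 = 5·19 + 0 → 19
gcd(19, 418): 418 = 22·19 + 0 → 19
gcd(19, 8987): 8987 = 473·19 + 0 → 19

19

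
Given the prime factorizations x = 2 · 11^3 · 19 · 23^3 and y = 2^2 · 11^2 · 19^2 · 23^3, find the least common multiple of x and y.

max exponent per prime: 2^2 · 11^3 · 19^2 · 23^3 = 23384535988

23384535988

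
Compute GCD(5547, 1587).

5547 = 3 · 43²
1587 = 3 · 23²
Common: 3 = 3

3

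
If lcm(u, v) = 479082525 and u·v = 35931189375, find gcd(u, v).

gcd·lcm = product, so gcd = 35931189375/479082525 = 75.

75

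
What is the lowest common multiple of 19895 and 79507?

19895 = 5 · 23 · 173; 79507 = 43³
max exponents: 5 · 23 · 43³ · 173 = 1581791765

1581791765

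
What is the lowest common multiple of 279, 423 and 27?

279 = 3² · 31; 423 = 3² · 47; 27 = 3³
lcm takes max exponent of each prime: 3³ · 31 · 47 = 39339

39339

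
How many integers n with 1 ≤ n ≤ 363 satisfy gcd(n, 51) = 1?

228

51 = 3·17. Inclusion–exclusion on these primes:
363 − ⌊363/3⌋ − ⌊363/17⌋ + ⌊363/51⌋ = 228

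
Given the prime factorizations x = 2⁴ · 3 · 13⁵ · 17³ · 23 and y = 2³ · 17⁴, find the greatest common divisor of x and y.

min exponent per shared prime: 2³ · 17³ = 39304

39304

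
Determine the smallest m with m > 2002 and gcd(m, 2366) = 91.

gcd(m, 2366) = 91 forces 91 | m; write m = 91s. Then gcd(91s, 91·26) = 91·gcd(s, 26), so need gcd(s, 26) = 1.
91s > 2002 gives s ≥ 23. The least s ≥ 23 coprime to 26 is 23, so m = 91·23 = 2093.

2093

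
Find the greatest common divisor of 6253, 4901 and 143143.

169

gcd(6253, 4901): 6253 = 1·4901 + 1352; 4901 = 3·1352 + 845; 1352 = 1·845 + 507; 845 = 1·507 + 338; 507 = 1·338 + 169; 338 = 2·169 + 0 → 169
gcd(169, 143143): 143143 = 847·169 + 0 → 169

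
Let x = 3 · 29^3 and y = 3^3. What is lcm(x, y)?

658503

max exponent per prime: 3^3 · 29^3 = 658503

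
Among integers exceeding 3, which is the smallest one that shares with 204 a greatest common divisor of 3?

9

204 = 3·68. Any m with gcd(m, 204) = 3 is a multiple of 3, say 3s, with s coprime to 68.
Need s > 3/3, so s ≥ 2. First s ≥ 2 with gcd(s, 68) = 1 is s = 3. Thus m = 3·3 = 9.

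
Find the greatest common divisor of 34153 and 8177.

Euclid: 34153 = 4·8177 + 1445; 8177 = 5·1445 + 952; 1445 = 1·952 + 493; 952 = 1·493 + 459; 493 = 1·459 + 34; 459 = 13·34 + 17; 34 = 2·17 + 0. Last nonzero remainder: 17.

17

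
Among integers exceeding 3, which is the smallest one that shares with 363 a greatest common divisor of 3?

363 = 3·121. Any k with gcd(k, 363) = 3 is a multiple of 3, say 3s, with s coprime to 121.
Need s > 3/3, so s ≥ 2. First s ≥ 2 with gcd(s, 121) = 1 is s = 2. Thus k = 3·2 = 6.

6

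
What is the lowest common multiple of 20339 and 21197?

20339 = 11 · 43²; 21197 = 11 · 41 · 47
max exponents: 11 · 41 · 43² · 47 = 39193253

39193253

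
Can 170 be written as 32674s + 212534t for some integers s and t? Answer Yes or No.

By Bézout, 32674s + 212534t = 170 has integer solutions iff gcd(32674, 212534) | 170.
Euclid: 212534 = 6·32674 + 16490; 32674 = 1·16490 + 16184; 16490 = 1·16184 + 306; 16184 = 52·306 + 272; 306 = 1·272 + 34; 272 = 8·34 + 0. gcd = 34; 170 mod 34 = 0. Yes.

Yes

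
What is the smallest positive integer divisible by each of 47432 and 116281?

47432 = 2³ · 7² · 11²; 116281 = 11² · 31²
max exponents: 2³ · 7² · 11² · 31² = 45582152

45582152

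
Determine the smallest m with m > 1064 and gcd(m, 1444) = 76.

1444 = 76·19. Any m with gcd(m, 1444) = 76 is a multiple of 76, say 76s, with s coprime to 19.
Need s > 1064/76, so s ≥ 15. First s ≥ 15 with gcd(s, 19) = 1 is s = 15. Thus m = 76·15 = 1140.

1140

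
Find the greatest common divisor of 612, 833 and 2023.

17

gcd(612, 833): 833 = 1·612 + 221; 612 = 2·221 + 170; 221 = 1·170 + 51; 170 = 3·51 + 17; 51 = 3·17 + 0 → 17
gcd(17, 2023): 2023 = 119·17 + 0 → 17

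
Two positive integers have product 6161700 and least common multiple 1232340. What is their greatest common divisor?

gcd·lcm = product, so gcd = 6161700/1232340 = 5.

5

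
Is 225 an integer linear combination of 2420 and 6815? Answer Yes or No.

By Bézout, 2420m + 6815n = 225 has integer solutions iff gcd(2420, 6815) | 225.
Euclid: 6815 = 2·2420 + 1975; 2420 = 1·1975 + 445; 1975 = 4·445 + 195; 445 = 2·195 + 55; 195 = 3·55 + 30; 55 = 1·30 + 25; 30 = 1·25 + 5; 25 = 5·5 + 0. gcd = 5; 225 mod 5 = 0. Yes.

Yes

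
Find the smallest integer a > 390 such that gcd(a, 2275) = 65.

gcd(a, 2275) = 65 forces 65 | a; write a = 65s. Then gcd(65s, 65·35) = 65·gcd(s, 35), so need gcd(s, 35) = 1.
65s > 390 gives s ≥ 7. The least s ≥ 7 coprime to 35 is 8, so a = 65·8 = 520.

520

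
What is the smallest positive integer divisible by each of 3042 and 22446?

gcd first: 22446 = 7·3042 + 1152; 3042 = 2·1152 + 738; 1152 = 1·738 + 414; 738 = 1·414 + 324; 414 = 1·324 + 90; 324 = 3·90 + 54; 90 = 1·54 + 36; 54 = 1·36 + 18; 36 = 2·18 + 0 → gcd = 18
lcm = 3042·22446/gcd = 68280732/18 = 3793374

3793374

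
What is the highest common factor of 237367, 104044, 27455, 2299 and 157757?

237367 = 13 · 19 · 31²; 104044 = 2² · 19 · 37²; 27455 = 5 · 17² · 19; 2299 = 11² · 19; 157757 = 19³ · 23
gcd takes min exponent of each prime: 19 = 19

19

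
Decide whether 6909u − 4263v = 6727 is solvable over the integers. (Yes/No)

gcd(6909, 4263): 6909 = 1·4263 + 2646; 4263 = 1·2646 + 1617; 2646 = 1·1617 + 1029; 1617 = 1·1029 + 588; 1029 = 1·588 + 441; 588 = 1·441 + 147; 441 = 3·147 + 0 → 147
147 does not divide 6727, so a solution does not exist.

No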